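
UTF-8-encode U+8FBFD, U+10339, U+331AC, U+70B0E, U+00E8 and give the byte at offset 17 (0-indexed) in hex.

0xA8

U+8FBFD → 4-byte form F2 8F AF BD at offsets 0–3.
U+10339 → 4-byte form F0 90 8C B9 at offsets 4–7.
U+331AC → 4-byte form F0 B3 86 AC at offsets 8–11.
U+70B0E → 4-byte form F1 B0 AC 8E at offsets 12–15.
U+00E8 → 2-byte form C3 A8 at offsets 16–17.
Offset 17 falls in char 5's range; it's byte 2 of C3 A8 = 0xA8.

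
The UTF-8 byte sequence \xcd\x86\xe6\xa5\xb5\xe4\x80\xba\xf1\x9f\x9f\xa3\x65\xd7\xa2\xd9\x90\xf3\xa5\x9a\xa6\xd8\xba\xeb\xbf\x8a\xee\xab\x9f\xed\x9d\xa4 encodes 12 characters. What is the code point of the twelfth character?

Offset 0: leading byte 0xCD = 11001101 → 2-byte char #1 = CD 86.
Offset 2: leading byte 0xE6 = 11100110 → 3-byte char #2 = E6 A5 B5.
Offset 5: leading byte 0xE4 = 11100100 → 3-byte char #3 = E4 80 BA.
Offset 8: leading byte 0xF1 = 11110001 → 4-byte char #4 = F1 9F 9F A3.
Offset 12: leading byte 0x65 = 01100101 → 1-byte char #5 = 65.
Offset 13: leading byte 0xD7 = 11010111 → 2-byte char #6 = D7 A2.
Offset 15: leading byte 0xD9 = 11011001 → 2-byte char #7 = D9 90.
Offset 17: leading byte 0xF3 = 11110011 → 4-byte char #8 = F3 A5 9A A6.
Offset 21: leading byte 0xD8 = 11011000 → 2-byte char #9 = D8 BA.
Offset 23: leading byte 0xEB = 11101011 → 3-byte char #10 = EB BF 8A.
Offset 26: leading byte 0xEE = 11101110 → 3-byte char #11 = EE AB 9F.
Offset 29: leading byte 0xED = 11101101 → 3-byte char #12 = ED 9D A4.
Leading byte 0xED = 11101101 matches 1110xxxx → 3-byte sequence.
Byte 1: 0xED = 11101101, payload 1101 (4 bits).
Byte 2: 0x9D = 10011101 (10xxxxxx ✓), payload 011101.
Byte 3: 0xA4 = 10100100 (10xxxxxx ✓), payload 100100.
Concatenate: 1101011101100100 = 0xD764 (16 bits → U+D764).

U+D764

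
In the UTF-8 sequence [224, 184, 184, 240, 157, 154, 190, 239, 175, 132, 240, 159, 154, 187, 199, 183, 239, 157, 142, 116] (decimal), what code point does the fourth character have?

U+1F6BB

Offset 0: leading byte 0xE0 = 11100000 → 3-byte char #1 = E0 B8 B8.
Offset 3: leading byte 0xF0 = 11110000 → 4-byte char #2 = F0 9D 9A BE.
Offset 7: leading byte 0xEF = 11101111 → 3-byte char #3 = EF AF 84.
Offset 10: leading byte 0xF0 = 11110000 → 4-byte char #4 = F0 9F 9A BB.
Leading byte 0xF0 = 11110000 matches 11110xxx → 4-byte sequence.
Byte 1: 0xF0 = 11110000, payload 000 (3 bits).
Byte 2: 0x9F = 10011111 (10xxxxxx ✓), payload 011111.
Byte 3: 0x9A = 10011010 (10xxxxxx ✓), payload 011010.
Byte 4: 0xBB = 10111011 (10xxxxxx ✓), payload 111011.
Concatenate: 000011111011010111011 = 0x1F6BB (21 bits → U+1F6BB).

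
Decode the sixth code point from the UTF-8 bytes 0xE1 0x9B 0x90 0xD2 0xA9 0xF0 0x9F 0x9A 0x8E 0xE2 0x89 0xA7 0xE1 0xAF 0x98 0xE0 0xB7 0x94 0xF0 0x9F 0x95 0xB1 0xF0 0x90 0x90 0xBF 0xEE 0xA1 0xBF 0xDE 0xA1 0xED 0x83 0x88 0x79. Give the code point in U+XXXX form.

Offset 0: leading byte 0xE1 = 11100001 → 3-byte char #1 = E1 9B 90.
Offset 3: leading byte 0xD2 = 11010010 → 2-byte char #2 = D2 A9.
Offset 5: leading byte 0xF0 = 11110000 → 4-byte char #3 = F0 9F 9A 8E.
Offset 9: leading byte 0xE2 = 11100010 → 3-byte char #4 = E2 89 A7.
Offset 12: leading byte 0xE1 = 11100001 → 3-byte char #5 = E1 AF 98.
Offset 15: leading byte 0xE0 = 11100000 → 3-byte char #6 = E0 B7 94.
Leading byte 0xE0 = 11100000 matches 1110xxxx → 3-byte sequence.
Byte 1: 0xE0 = 11100000, payload 0000 (4 bits).
Byte 2: 0xB7 = 10110111 (10xxxxxx ✓), payload 110111.
Byte 3: 0x94 = 10010100 (10xxxxxx ✓), payload 010100.
Concatenate: 0000110111010100 = 0xDD4 (16 bits → U+0DD4).

U+0DD4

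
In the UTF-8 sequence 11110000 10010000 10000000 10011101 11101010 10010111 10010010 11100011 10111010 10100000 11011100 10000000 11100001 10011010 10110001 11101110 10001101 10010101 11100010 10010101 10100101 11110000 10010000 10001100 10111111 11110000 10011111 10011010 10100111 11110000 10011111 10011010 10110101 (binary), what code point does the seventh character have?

Offset 0: leading byte 0xF0 = 11110000 → 4-byte char #1 = F0 90 80 9D.
Offset 4: leading byte 0xEA = 11101010 → 3-byte char #2 = EA 97 92.
Offset 7: leading byte 0xE3 = 11100011 → 3-byte char #3 = E3 BA A0.
Offset 10: leading byte 0xDC = 11011100 → 2-byte char #4 = DC 80.
Offset 12: leading byte 0xE1 = 11100001 → 3-byte char #5 = E1 9A B1.
Offset 15: leading byte 0xEE = 11101110 → 3-byte char #6 = EE 8D 95.
Offset 18: leading byte 0xE2 = 11100010 → 3-byte char #7 = E2 95 A5.
Leading byte 0xE2 = 11100010 matches 1110xxxx → 3-byte sequence.
Byte 1: 0xE2 = 11100010, payload 0010 (4 bits).
Byte 2: 0x95 = 10010101 (10xxxxxx ✓), payload 010101.
Byte 3: 0xA5 = 10100101 (10xxxxxx ✓), payload 100101.
Concatenate: 0010010101100101 = 0x2565 (16 bits → U+2565).

U+2565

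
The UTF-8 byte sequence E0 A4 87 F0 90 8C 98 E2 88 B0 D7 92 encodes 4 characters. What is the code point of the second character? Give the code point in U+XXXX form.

Offset 0: leading byte 0xE0 = 11100000 → 3-byte char #1 = E0 A4 87.
Offset 3: leading byte 0xF0 = 11110000 → 4-byte char #2 = F0 90 8C 98.
Leading byte 0xF0 = 11110000 matches 11110xxx → 4-byte sequence.
Byte 1: 0xF0 = 11110000, payload 000 (3 bits).
Byte 2: 0x90 = 10010000 (10xxxxxx ✓), payload 010000.
Byte 3: 0x8C = 10001100 (10xxxxxx ✓), payload 001100.
Byte 4: 0x98 = 10011000 (10xxxxxx ✓), payload 011000.
Concatenate: 000010000001100011000 = 0x10318 (21 bits → U+10318).

U+10318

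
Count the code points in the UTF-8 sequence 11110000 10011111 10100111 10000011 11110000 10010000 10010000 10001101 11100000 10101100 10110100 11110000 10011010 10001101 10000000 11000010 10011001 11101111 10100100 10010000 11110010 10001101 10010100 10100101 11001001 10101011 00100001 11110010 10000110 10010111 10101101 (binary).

Byte at offset 0: 0xF0 = 11110000 → 4-byte char (#1). Advance 4.
Byte at offset 4: 0xF0 = 11110000 → 4-byte char (#2). Advance 4.
Byte at offset 8: 0xE0 = 11100000 → 3-byte char (#3). Advance 3.
Byte at offset 11: 0xF0 = 11110000 → 4-byte char (#4). Advance 4.
Byte at offset 15: 0xC2 = 11000010 → 2-byte char (#5). Advance 2.
Byte at offset 17: 0xEF = 11101111 → 3-byte char (#6). Advance 3.
Byte at offset 20: 0xF2 = 11110010 → 4-byte char (#7). Advance 4.
Byte at offset 24: 0xC9 = 11001001 → 2-byte char (#8). Advance 2.
Byte at offset 26: 0x21 = 00100001 → 1-byte char (#9). Advance 1.
Byte at offset 27: 0xF2 = 11110010 → 4-byte char (#10). Advance 4.
Reached end at offset 31 after 10 code points.

10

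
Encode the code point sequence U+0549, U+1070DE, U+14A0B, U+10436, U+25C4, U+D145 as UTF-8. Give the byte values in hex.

U+0549: 2-byte form → D5 89.
U+1070DE: 4-byte form → F4 87 83 9E.
U+14A0B: 4-byte form → F0 94 A8 8B.
U+10436: 4-byte form → F0 90 90 B6.
U+25C4: 3-byte form → E2 97 84.
U+D145: 3-byte form → ED 85 85.
Concatenated (20 bytes): D5 89 F4 87 83 9E F0 94 A8 8B F0 90 90 B6 E2 97 84 ED 85 85.

D5 89 F4 87 83 9E F0 94 A8 8B F0 90 90 B6 E2 97 84 ED 85 85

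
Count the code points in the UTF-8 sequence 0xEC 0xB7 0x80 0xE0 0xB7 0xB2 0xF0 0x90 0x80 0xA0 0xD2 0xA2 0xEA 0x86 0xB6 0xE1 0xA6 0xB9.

6

Byte at offset 0: 0xEC = 11101100 → 3-byte char (#1). Advance 3.
Byte at offset 3: 0xE0 = 11100000 → 3-byte char (#2). Advance 3.
Byte at offset 6: 0xF0 = 11110000 → 4-byte char (#3). Advance 4.
Byte at offset 10: 0xD2 = 11010010 → 2-byte char (#4). Advance 2.
Byte at offset 12: 0xEA = 11101010 → 3-byte char (#5). Advance 3.
Byte at offset 15: 0xE1 = 11100001 → 3-byte char (#6). Advance 3.
Reached end at offset 18 after 6 code points.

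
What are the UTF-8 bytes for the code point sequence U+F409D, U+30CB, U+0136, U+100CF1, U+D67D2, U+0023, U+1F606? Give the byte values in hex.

U+F409D: 4-byte form → F3 B4 82 9D.
U+30CB: 3-byte form → E3 83 8B.
U+0136: 2-byte form → C4 B6.
U+100CF1: 4-byte form → F4 80 B3 B1.
U+D67D2: 4-byte form → F3 96 9F 92.
U+0023: 1-byte form → 23.
U+1F606: 4-byte form → F0 9F 98 86.
Concatenated (22 bytes): F3 B4 82 9D E3 83 8B C4 B6 F4 80 B3 B1 F3 96 9F 92 23 F0 9F 98 86.

F3 B4 82 9D E3 83 8B C4 B6 F4 80 B3 B1 F3 96 9F 92 23 F0 9F 98 86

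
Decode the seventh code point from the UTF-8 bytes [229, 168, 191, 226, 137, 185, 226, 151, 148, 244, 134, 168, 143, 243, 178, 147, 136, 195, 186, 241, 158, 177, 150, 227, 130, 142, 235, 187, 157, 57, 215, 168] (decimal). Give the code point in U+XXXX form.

U+5EC56

Offset 0: leading byte 0xE5 = 11100101 → 3-byte char #1 = E5 A8 BF.
Offset 3: leading byte 0xE2 = 11100010 → 3-byte char #2 = E2 89 B9.
Offset 6: leading byte 0xE2 = 11100010 → 3-byte char #3 = E2 97 94.
Offset 9: leading byte 0xF4 = 11110100 → 4-byte char #4 = F4 86 A8 8F.
Offset 13: leading byte 0xF3 = 11110011 → 4-byte char #5 = F3 B2 93 88.
Offset 17: leading byte 0xC3 = 11000011 → 2-byte char #6 = C3 BA.
Offset 19: leading byte 0xF1 = 11110001 → 4-byte char #7 = F1 9E B1 96.
Leading byte 0xF1 = 11110001 matches 11110xxx → 4-byte sequence.
Byte 1: 0xF1 = 11110001, payload 001 (3 bits).
Byte 2: 0x9E = 10011110 (10xxxxxx ✓), payload 011110.
Byte 3: 0xB1 = 10110001 (10xxxxxx ✓), payload 110001.
Byte 4: 0x96 = 10010110 (10xxxxxx ✓), payload 010110.
Concatenate: 001011110110001010110 = 0x5EC56 (21 bits → U+5EC56).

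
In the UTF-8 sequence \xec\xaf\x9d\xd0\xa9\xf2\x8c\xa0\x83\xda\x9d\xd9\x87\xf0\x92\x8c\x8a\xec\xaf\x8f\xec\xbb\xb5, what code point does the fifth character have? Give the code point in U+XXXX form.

Offset 0: leading byte 0xEC = 11101100 → 3-byte char #1 = EC AF 9D.
Offset 3: leading byte 0xD0 = 11010000 → 2-byte char #2 = D0 A9.
Offset 5: leading byte 0xF2 = 11110010 → 4-byte char #3 = F2 8C A0 83.
Offset 9: leading byte 0xDA = 11011010 → 2-byte char #4 = DA 9D.
Offset 11: leading byte 0xD9 = 11011001 → 2-byte char #5 = D9 87.
Leading byte 0xD9 = 11011001 matches 110xxxxx → 2-byte sequence.
Byte 1: 0xD9 = 11011001, payload 11001 (5 bits).
Byte 2: 0x87 = 10000111 (10xxxxxx ✓), payload 000111.
Concatenate: 11001000111 = 0x647 (11 bits → U+0647).

U+0647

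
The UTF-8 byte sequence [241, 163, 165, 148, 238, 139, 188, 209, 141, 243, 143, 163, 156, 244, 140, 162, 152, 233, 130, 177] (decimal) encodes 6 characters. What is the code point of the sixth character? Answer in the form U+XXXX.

Offset 0: leading byte 0xF1 = 11110001 → 4-byte char #1 = F1 A3 A5 94.
Offset 4: leading byte 0xEE = 11101110 → 3-byte char #2 = EE 8B BC.
Offset 7: leading byte 0xD1 = 11010001 → 2-byte char #3 = D1 8D.
Offset 9: leading byte 0xF3 = 11110011 → 4-byte char #4 = F3 8F A3 9C.
Offset 13: leading byte 0xF4 = 11110100 → 4-byte char #5 = F4 8C A2 98.
Offset 17: leading byte 0xE9 = 11101001 → 3-byte char #6 = E9 82 B1.
Leading byte 0xE9 = 11101001 matches 1110xxxx → 3-byte sequence.
Byte 1: 0xE9 = 11101001, payload 1001 (4 bits).
Byte 2: 0x82 = 10000010 (10xxxxxx ✓), payload 000010.
Byte 3: 0xB1 = 10110001 (10xxxxxx ✓), payload 110001.
Concatenate: 1001000010110001 = 0x90B1 (16 bits → U+90B1).

U+90B1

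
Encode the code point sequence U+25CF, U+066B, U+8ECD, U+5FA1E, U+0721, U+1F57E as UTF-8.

E2 97 8F D9 AB E8 BB 8D F1 9F A8 9E DC A1 F0 9F 95 BE

U+25CF: 3-byte form → E2 97 8F.
U+066B: 2-byte form → D9 AB.
U+8ECD: 3-byte form → E8 BB 8D.
U+5FA1E: 4-byte form → F1 9F A8 9E.
U+0721: 2-byte form → DC A1.
U+1F57E: 4-byte form → F0 9F 95 BE.
Concatenated (18 bytes): E2 97 8F D9 AB E8 BB 8D F1 9F A8 9E DC A1 F0 9F 95 BE.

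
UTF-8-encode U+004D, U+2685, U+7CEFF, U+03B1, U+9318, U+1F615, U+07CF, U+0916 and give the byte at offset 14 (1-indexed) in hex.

0xF0

1-indexed offset 14 is 0-indexed offset 13.
U+004D → 1-byte form 4D at offsets 0–0.
U+2685 → 3-byte form E2 9A 85 at offsets 1–3.
U+7CEFF → 4-byte form F1 BC BB BF at offsets 4–7.
U+03B1 → 2-byte form CE B1 at offsets 8–9.
U+9318 → 3-byte form E9 8C 98 at offsets 10–12.
U+1F615 → 4-byte form F0 9F 98 95 at offsets 13–16.
Offset 13 falls in char 6's range; it's byte 1 of F0 9F 98 95 = 0xF0.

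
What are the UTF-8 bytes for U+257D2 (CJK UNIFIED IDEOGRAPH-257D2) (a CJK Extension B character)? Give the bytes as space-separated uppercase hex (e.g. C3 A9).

F0 A5 9F 92

U+257D2 = 0x257D2 = 153554 decimal. In range U+10000–U+10FFFF → 4-byte form: 11110xxx 10xxxxxx 10xxxxxx 10xxxxxx.
Binary (21 bits): 000100101011111010010.
Split 3+6+6+6: 000 | 100101 | 011111 | 010010.
Byte 1: 11110000 = 0xF0.
Byte 2: 10100101 = 0xA5.
Byte 3: 10011111 = 0x9F.
Byte 4: 10010010 = 0x92.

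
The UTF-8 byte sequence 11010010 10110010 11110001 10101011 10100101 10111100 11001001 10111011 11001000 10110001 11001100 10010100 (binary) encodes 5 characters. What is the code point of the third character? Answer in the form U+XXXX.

U+027B

Offset 0: leading byte 0xD2 = 11010010 → 2-byte char #1 = D2 B2.
Offset 2: leading byte 0xF1 = 11110001 → 4-byte char #2 = F1 AB A5 BC.
Offset 6: leading byte 0xC9 = 11001001 → 2-byte char #3 = C9 BB.
Leading byte 0xC9 = 11001001 matches 110xxxxx → 2-byte sequence.
Byte 1: 0xC9 = 11001001, payload 01001 (5 bits).
Byte 2: 0xBB = 10111011 (10xxxxxx ✓), payload 111011.
Concatenate: 01001111011 = 0x27B (11 bits → U+027B).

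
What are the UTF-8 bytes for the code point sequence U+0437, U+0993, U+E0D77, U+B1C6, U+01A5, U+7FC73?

D0 B7 E0 A6 93 F3 A0 B5 B7 EB 87 86 C6 A5 F1 BF B1 B3

U+0437: 2-byte form → D0 B7.
U+0993: 3-byte form → E0 A6 93.
U+E0D77: 4-byte form → F3 A0 B5 B7.
U+B1C6: 3-byte form → EB 87 86.
U+01A5: 2-byte form → C6 A5.
U+7FC73: 4-byte form → F1 BF B1 B3.
Concatenated (18 bytes): D0 B7 E0 A6 93 F3 A0 B5 B7 EB 87 86 C6 A5 F1 BF B1 B3.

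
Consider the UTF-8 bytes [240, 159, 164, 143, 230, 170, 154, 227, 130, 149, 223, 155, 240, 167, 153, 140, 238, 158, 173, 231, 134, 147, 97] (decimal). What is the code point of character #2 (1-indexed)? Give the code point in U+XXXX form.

Offset 0: leading byte 0xF0 = 11110000 → 4-byte char #1 = F0 9F A4 8F.
Offset 4: leading byte 0xE6 = 11100110 → 3-byte char #2 = E6 AA 9A.
Leading byte 0xE6 = 11100110 matches 1110xxxx → 3-byte sequence.
Byte 1: 0xE6 = 11100110, payload 0110 (4 bits).
Byte 2: 0xAA = 10101010 (10xxxxxx ✓), payload 101010.
Byte 3: 0x9A = 10011010 (10xxxxxx ✓), payload 011010.
Concatenate: 0110101010011010 = 0x6A9A (16 bits → U+6A9A).

U+6A9A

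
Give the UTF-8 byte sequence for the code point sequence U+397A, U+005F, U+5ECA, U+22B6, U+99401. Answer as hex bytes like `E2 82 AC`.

E3 A5 BA 5F E5 BB 8A E2 8A B6 F2 99 90 81

U+397A: 3-byte form → E3 A5 BA.
U+005F: 1-byte form → 5F.
U+5ECA: 3-byte form → E5 BB 8A.
U+22B6: 3-byte form → E2 8A B6.
U+99401: 4-byte form → F2 99 90 81.
Concatenated (14 bytes): E3 A5 BA 5F E5 BB 8A E2 8A B6 F2 99 90 81.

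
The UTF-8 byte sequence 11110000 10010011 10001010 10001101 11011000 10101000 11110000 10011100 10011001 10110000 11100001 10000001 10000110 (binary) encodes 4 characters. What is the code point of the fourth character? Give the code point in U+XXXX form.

U+1046

Offset 0: leading byte 0xF0 = 11110000 → 4-byte char #1 = F0 93 8A 8D.
Offset 4: leading byte 0xD8 = 11011000 → 2-byte char #2 = D8 A8.
Offset 6: leading byte 0xF0 = 11110000 → 4-byte char #3 = F0 9C 99 B0.
Offset 10: leading byte 0xE1 = 11100001 → 3-byte char #4 = E1 81 86.
Leading byte 0xE1 = 11100001 matches 1110xxxx → 3-byte sequence.
Byte 1: 0xE1 = 11100001, payload 0001 (4 bits).
Byte 2: 0x81 = 10000001 (10xxxxxx ✓), payload 000001.
Byte 3: 0x86 = 10000110 (10xxxxxx ✓), payload 000110.
Concatenate: 0001000001000110 = 0x1046 (16 bits → U+1046).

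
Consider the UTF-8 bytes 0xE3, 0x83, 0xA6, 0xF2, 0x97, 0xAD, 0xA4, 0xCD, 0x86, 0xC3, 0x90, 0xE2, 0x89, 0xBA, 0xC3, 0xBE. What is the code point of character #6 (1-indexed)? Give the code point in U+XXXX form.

Offset 0: leading byte 0xE3 = 11100011 → 3-byte char #1 = E3 83 A6.
Offset 3: leading byte 0xF2 = 11110010 → 4-byte char #2 = F2 97 AD A4.
Offset 7: leading byte 0xCD = 11001101 → 2-byte char #3 = CD 86.
Offset 9: leading byte 0xC3 = 11000011 → 2-byte char #4 = C3 90.
Offset 11: leading byte 0xE2 = 11100010 → 3-byte char #5 = E2 89 BA.
Offset 14: leading byte 0xC3 = 11000011 → 2-byte char #6 = C3 BE.
Leading byte 0xC3 = 11000011 matches 110xxxxx → 2-byte sequence.
Byte 1: 0xC3 = 11000011, payload 00011 (5 bits).
Byte 2: 0xBE = 10111110 (10xxxxxx ✓), payload 111110.
Concatenate: 00011111110 = 0xFE (11 bits → U+00FE).

U+00FE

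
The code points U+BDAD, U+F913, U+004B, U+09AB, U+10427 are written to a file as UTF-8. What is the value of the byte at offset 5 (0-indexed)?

0x93

U+BDAD → 3-byte form EB B6 AD at offsets 0–2.
U+F913 → 3-byte form EF A4 93 at offsets 3–5.
Offset 5 falls in char 2's range; it's byte 3 of EF A4 93 = 0x93.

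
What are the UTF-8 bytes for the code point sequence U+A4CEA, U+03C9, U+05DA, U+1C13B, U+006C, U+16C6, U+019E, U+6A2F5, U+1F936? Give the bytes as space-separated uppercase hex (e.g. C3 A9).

U+A4CEA: 4-byte form → F2 A4 B3 AA.
U+03C9: 2-byte form → CF 89.
U+05DA: 2-byte form → D7 9A.
U+1C13B: 4-byte form → F0 9C 84 BB.
U+006C: 1-byte form → 6C.
U+16C6: 3-byte form → E1 9B 86.
U+019E: 2-byte form → C6 9E.
U+6A2F5: 4-byte form → F1 AA 8B B5.
U+1F936: 4-byte form → F0 9F A4 B6.
Concatenated (26 bytes): F2 A4 B3 AA CF 89 D7 9A F0 9C 84 BB 6C E1 9B 86 C6 9E F1 AA 8B B5 F0 9F A4 B6.

F2 A4 B3 AA CF 89 D7 9A F0 9C 84 BB 6C E1 9B 86 C6 9E F1 AA 8B B5 F0 9F A4 B6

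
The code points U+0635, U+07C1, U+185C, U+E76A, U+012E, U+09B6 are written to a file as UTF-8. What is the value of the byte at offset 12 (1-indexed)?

1-indexed offset 12 is 0-indexed offset 11.
U+0635 → 2-byte form D8 B5 at offsets 0–1.
U+07C1 → 2-byte form DF 81 at offsets 2–3.
U+185C → 3-byte form E1 A1 9C at offsets 4–6.
U+E76A → 3-byte form EE 9D AA at offsets 7–9.
U+012E → 2-byte form C4 AE at offsets 10–11.
Offset 11 falls in char 5's range; it's byte 2 of C4 AE = 0xAE.

0xAE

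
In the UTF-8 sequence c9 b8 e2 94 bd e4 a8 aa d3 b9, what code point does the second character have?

U+253D

Offset 0: leading byte 0xC9 = 11001001 → 2-byte char #1 = C9 B8.
Offset 2: leading byte 0xE2 = 11100010 → 3-byte char #2 = E2 94 BD.
Leading byte 0xE2 = 11100010 matches 1110xxxx → 3-byte sequence.
Byte 1: 0xE2 = 11100010, payload 0010 (4 bits).
Byte 2: 0x94 = 10010100 (10xxxxxx ✓), payload 010100.
Byte 3: 0xBD = 10111101 (10xxxxxx ✓), payload 111101.
Concatenate: 0010010100111101 = 0x253D (16 bits → U+253D).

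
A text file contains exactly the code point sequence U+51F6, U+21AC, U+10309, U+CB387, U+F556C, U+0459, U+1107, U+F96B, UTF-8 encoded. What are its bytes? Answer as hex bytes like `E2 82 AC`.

E5 87 B6 E2 86 AC F0 90 8C 89 F3 8B 8E 87 F3 B5 95 AC D1 99 E1 84 87 EF A5 AB

U+51F6: 3-byte form → E5 87 B6.
U+21AC: 3-byte form → E2 86 AC.
U+10309: 4-byte form → F0 90 8C 89.
U+CB387: 4-byte form → F3 8B 8E 87.
U+F556C: 4-byte form → F3 B5 95 AC.
U+0459: 2-byte form → D1 99.
U+1107: 3-byte form → E1 84 87.
U+F96B: 3-byte form → EF A5 AB.
Concatenated (26 bytes): E5 87 B6 E2 86 AC F0 90 8C 89 F3 8B 8E 87 F3 B5 95 AC D1 99 E1 84 87 EF A5 AB.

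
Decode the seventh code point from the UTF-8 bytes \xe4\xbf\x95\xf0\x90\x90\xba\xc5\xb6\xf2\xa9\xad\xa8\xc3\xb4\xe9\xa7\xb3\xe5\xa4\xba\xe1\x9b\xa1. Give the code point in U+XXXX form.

U+593A

Offset 0: leading byte 0xE4 = 11100100 → 3-byte char #1 = E4 BF 95.
Offset 3: leading byte 0xF0 = 11110000 → 4-byte char #2 = F0 90 90 BA.
Offset 7: leading byte 0xC5 = 11000101 → 2-byte char #3 = C5 B6.
Offset 9: leading byte 0xF2 = 11110010 → 4-byte char #4 = F2 A9 AD A8.
Offset 13: leading byte 0xC3 = 11000011 → 2-byte char #5 = C3 B4.
Offset 15: leading byte 0xE9 = 11101001 → 3-byte char #6 = E9 A7 B3.
Offset 18: leading byte 0xE5 = 11100101 → 3-byte char #7 = E5 A4 BA.
Leading byte 0xE5 = 11100101 matches 1110xxxx → 3-byte sequence.
Byte 1: 0xE5 = 11100101, payload 0101 (4 bits).
Byte 2: 0xA4 = 10100100 (10xxxxxx ✓), payload 100100.
Byte 3: 0xBA = 10111010 (10xxxxxx ✓), payload 111010.
Concatenate: 0101100100111010 = 0x593A (16 bits → U+593A).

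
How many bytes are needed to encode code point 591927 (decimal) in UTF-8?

4

U+90837 = 0x90837. UTF-8 uses 1 byte below 0x80, 2 below 0x800, 3 below 0x10000, 4 up to 0x10FFFF. 0x90837 is in U+10000–U+10FFFF → 4 bytes.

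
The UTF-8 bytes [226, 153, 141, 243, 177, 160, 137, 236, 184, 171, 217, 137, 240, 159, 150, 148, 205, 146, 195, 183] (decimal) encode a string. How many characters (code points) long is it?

Byte at offset 0: 0xE2 = 11100010 → 3-byte char (#1). Advance 3.
Byte at offset 3: 0xF3 = 11110011 → 4-byte char (#2). Advance 4.
Byte at offset 7: 0xEC = 11101100 → 3-byte char (#3). Advance 3.
Byte at offset 10: 0xD9 = 11011001 → 2-byte char (#4). Advance 2.
Byte at offset 12: 0xF0 = 11110000 → 4-byte char (#5). Advance 4.
Byte at offset 16: 0xCD = 11001101 → 2-byte char (#6). Advance 2.
Byte at offset 18: 0xC3 = 11000011 → 2-byte char (#7). Advance 2.
Reached end at offset 20 after 7 code points.

7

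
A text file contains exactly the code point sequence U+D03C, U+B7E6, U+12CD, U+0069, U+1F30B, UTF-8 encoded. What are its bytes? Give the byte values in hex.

ED 80 BC EB 9F A6 E1 8B 8D 69 F0 9F 8C 8B

U+D03C: 3-byte form → ED 80 BC.
U+B7E6: 3-byte form → EB 9F A6.
U+12CD: 3-byte form → E1 8B 8D.
U+0069: 1-byte form → 69.
U+1F30B: 4-byte form → F0 9F 8C 8B.
Concatenated (14 bytes): ED 80 BC EB 9F A6 E1 8B 8D 69 F0 9F 8C 8B.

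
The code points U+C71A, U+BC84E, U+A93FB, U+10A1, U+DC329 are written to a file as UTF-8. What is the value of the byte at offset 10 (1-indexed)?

0x8F

1-indexed offset 10 is 0-indexed offset 9.
U+C71A → 3-byte form EC 9C 9A at offsets 0–2.
U+BC84E → 4-byte form F2 BC A1 8E at offsets 3–6.
U+A93FB → 4-byte form F2 A9 8F BB at offsets 7–10.
Offset 9 falls in char 3's range; it's byte 3 of F2 A9 8F BB = 0x8F.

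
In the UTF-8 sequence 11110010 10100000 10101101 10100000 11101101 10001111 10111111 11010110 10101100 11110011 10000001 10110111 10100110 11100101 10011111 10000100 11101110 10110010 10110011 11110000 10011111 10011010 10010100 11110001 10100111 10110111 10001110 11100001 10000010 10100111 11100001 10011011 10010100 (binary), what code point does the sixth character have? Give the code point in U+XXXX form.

U+ECB3

Offset 0: leading byte 0xF2 = 11110010 → 4-byte char #1 = F2 A0 AD A0.
Offset 4: leading byte 0xED = 11101101 → 3-byte char #2 = ED 8F BF.
Offset 7: leading byte 0xD6 = 11010110 → 2-byte char #3 = D6 AC.
Offset 9: leading byte 0xF3 = 11110011 → 4-byte char #4 = F3 81 B7 A6.
Offset 13: leading byte 0xE5 = 11100101 → 3-byte char #5 = E5 9F 84.
Offset 16: leading byte 0xEE = 11101110 → 3-byte char #6 = EE B2 B3.
Leading byte 0xEE = 11101110 matches 1110xxxx → 3-byte sequence.
Byte 1: 0xEE = 11101110, payload 1110 (4 bits).
Byte 2: 0xB2 = 10110010 (10xxxxxx ✓), payload 110010.
Byte 3: 0xB3 = 10110011 (10xxxxxx ✓), payload 110011.
Concatenate: 1110110010110011 = 0xECB3 (16 bits → U+ECB3).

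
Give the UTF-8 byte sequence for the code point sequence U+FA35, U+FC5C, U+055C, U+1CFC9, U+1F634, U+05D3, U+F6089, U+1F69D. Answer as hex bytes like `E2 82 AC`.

EF A8 B5 EF B1 9C D5 9C F0 9C BF 89 F0 9F 98 B4 D7 93 F3 B6 82 89 F0 9F 9A 9D

U+FA35: 3-byte form → EF A8 B5.
U+FC5C: 3-byte form → EF B1 9C.
U+055C: 2-byte form → D5 9C.
U+1CFC9: 4-byte form → F0 9C BF 89.
U+1F634: 4-byte form → F0 9F 98 B4.
U+05D3: 2-byte form → D7 93.
U+F6089: 4-byte form → F3 B6 82 89.
U+1F69D: 4-byte form → F0 9F 9A 9D.
Concatenated (26 bytes): EF A8 B5 EF B1 9C D5 9C F0 9C BF 89 F0 9F 98 B4 D7 93 F3 B6 82 89 F0 9F 9A 9D.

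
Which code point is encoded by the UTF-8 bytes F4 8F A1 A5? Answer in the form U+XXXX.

Leading byte 0xF4 = 11110100 matches 11110xxx → 4-byte sequence.
Byte 1: 0xF4 = 11110100, payload 100 (3 bits).
Byte 2: 0x8F = 10001111 (10xxxxxx ✓), payload 001111.
Byte 3: 0xA1 = 10100001 (10xxxxxx ✓), payload 100001.
Byte 4: 0xA5 = 10100101 (10xxxxxx ✓), payload 100101.
Concatenate: 100001111100001100101 = 0x10F865 (21 bits → U+10F865).

U+10F865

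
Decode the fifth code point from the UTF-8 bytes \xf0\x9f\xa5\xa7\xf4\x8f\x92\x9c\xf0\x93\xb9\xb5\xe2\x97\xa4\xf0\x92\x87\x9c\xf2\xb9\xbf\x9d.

U+121DC

Offset 0: leading byte 0xF0 = 11110000 → 4-byte char #1 = F0 9F A5 A7.
Offset 4: leading byte 0xF4 = 11110100 → 4-byte char #2 = F4 8F 92 9C.
Offset 8: leading byte 0xF0 = 11110000 → 4-byte char #3 = F0 93 B9 B5.
Offset 12: leading byte 0xE2 = 11100010 → 3-byte char #4 = E2 97 A4.
Offset 15: leading byte 0xF0 = 11110000 → 4-byte char #5 = F0 92 87 9C.
Leading byte 0xF0 = 11110000 matches 11110xxx → 4-byte sequence.
Byte 1: 0xF0 = 11110000, payload 000 (3 bits).
Byte 2: 0x92 = 10010010 (10xxxxxx ✓), payload 010010.
Byte 3: 0x87 = 10000111 (10xxxxxx ✓), payload 000111.
Byte 4: 0x9C = 10011100 (10xxxxxx ✓), payload 011100.
Concatenate: 000010010000111011100 = 0x121DC (21 bits → U+121DC).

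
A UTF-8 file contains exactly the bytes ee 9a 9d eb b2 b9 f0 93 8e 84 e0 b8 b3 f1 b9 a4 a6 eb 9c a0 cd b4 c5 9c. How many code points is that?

Byte at offset 0: 0xEE = 11101110 → 3-byte char (#1). Advance 3.
Byte at offset 3: 0xEB = 11101011 → 3-byte char (#2). Advance 3.
Byte at offset 6: 0xF0 = 11110000 → 4-byte char (#3). Advance 4.
Byte at offset 10: 0xE0 = 11100000 → 3-byte char (#4). Advance 3.
Byte at offset 13: 0xF1 = 11110001 → 4-byte char (#5). Advance 4.
Byte at offset 17: 0xEB = 11101011 → 3-byte char (#6). Advance 3.
Byte at offset 20: 0xCD = 11001101 → 2-byte char (#7). Advance 2.
Byte at offset 22: 0xC5 = 11000101 → 2-byte char (#8). Advance 2.
Reached end at offset 24 after 8 code points.

8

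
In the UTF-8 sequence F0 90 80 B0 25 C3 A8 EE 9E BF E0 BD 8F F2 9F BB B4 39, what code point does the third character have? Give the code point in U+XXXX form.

U+00E8

Offset 0: leading byte 0xF0 = 11110000 → 4-byte char #1 = F0 90 80 B0.
Offset 4: leading byte 0x25 = 00100101 → 1-byte char #2 = 25.
Offset 5: leading byte 0xC3 = 11000011 → 2-byte char #3 = C3 A8.
Leading byte 0xC3 = 11000011 matches 110xxxxx → 2-byte sequence.
Byte 1: 0xC3 = 11000011, payload 00011 (5 bits).
Byte 2: 0xA8 = 10101000 (10xxxxxx ✓), payload 101000.
Concatenate: 00011101000 = 0xE8 (11 bits → U+00E8).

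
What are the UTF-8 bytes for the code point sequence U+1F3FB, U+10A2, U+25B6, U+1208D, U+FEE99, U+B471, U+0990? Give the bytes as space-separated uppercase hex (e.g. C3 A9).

F0 9F 8F BB E1 82 A2 E2 96 B6 F0 92 82 8D F3 BE BA 99 EB 91 B1 E0 A6 90

U+1F3FB: 4-byte form → F0 9F 8F BB.
U+10A2: 3-byte form → E1 82 A2.
U+25B6: 3-byte form → E2 96 B6.
U+1208D: 4-byte form → F0 92 82 8D.
U+FEE99: 4-byte form → F3 BE BA 99.
U+B471: 3-byte form → EB 91 B1.
U+0990: 3-byte form → E0 A6 90.
Concatenated (24 bytes): F0 9F 8F BB E1 82 A2 E2 96 B6 F0 92 82 8D F3 BE BA 99 EB 91 B1 E0 A6 90.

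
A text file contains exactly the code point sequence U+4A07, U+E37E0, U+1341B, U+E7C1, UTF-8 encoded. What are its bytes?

E4 A8 87 F3 A3 9F A0 F0 93 90 9B EE 9F 81

U+4A07: 3-byte form → E4 A8 87.
U+E37E0: 4-byte form → F3 A3 9F A0.
U+1341B: 4-byte form → F0 93 90 9B.
U+E7C1: 3-byte form → EE 9F 81.
Concatenated (14 bytes): E4 A8 87 F3 A3 9F A0 F0 93 90 9B EE 9F 81.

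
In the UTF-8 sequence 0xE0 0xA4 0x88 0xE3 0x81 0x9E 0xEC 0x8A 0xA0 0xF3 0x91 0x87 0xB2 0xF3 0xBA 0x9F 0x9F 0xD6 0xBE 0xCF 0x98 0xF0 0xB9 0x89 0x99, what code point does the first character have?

U+0908

Offset 0: leading byte 0xE0 = 11100000 → 3-byte char #1 = E0 A4 88.
Leading byte 0xE0 = 11100000 matches 1110xxxx → 3-byte sequence.
Byte 1: 0xE0 = 11100000, payload 0000 (4 bits).
Byte 2: 0xA4 = 10100100 (10xxxxxx ✓), payload 100100.
Byte 3: 0x88 = 10001000 (10xxxxxx ✓), payload 001000.
Concatenate: 0000100100001000 = 0x908 (16 bits → U+0908).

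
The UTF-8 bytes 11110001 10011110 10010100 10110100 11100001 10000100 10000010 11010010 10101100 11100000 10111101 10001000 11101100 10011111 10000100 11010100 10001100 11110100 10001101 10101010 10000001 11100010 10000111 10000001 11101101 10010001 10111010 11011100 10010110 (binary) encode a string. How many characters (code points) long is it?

Byte at offset 0: 0xF1 = 11110001 → 4-byte char (#1). Advance 4.
Byte at offset 4: 0xE1 = 11100001 → 3-byte char (#2). Advance 3.
Byte at offset 7: 0xD2 = 11010010 → 2-byte char (#3). Advance 2.
Byte at offset 9: 0xE0 = 11100000 → 3-byte char (#4). Advance 3.
Byte at offset 12: 0xEC = 11101100 → 3-byte char (#5). Advance 3.
Byte at offset 15: 0xD4 = 11010100 → 2-byte char (#6). Advance 2.
Byte at offset 17: 0xF4 = 11110100 → 4-byte char (#7). Advance 4.
Byte at offset 21: 0xE2 = 11100010 → 3-byte char (#8). Advance 3.
Byte at offset 24: 0xED = 11101101 → 3-byte char (#9). Advance 3.
Byte at offset 27: 0xDC = 11011100 → 2-byte char (#10). Advance 2.
Reached end at offset 29 after 10 code points.

10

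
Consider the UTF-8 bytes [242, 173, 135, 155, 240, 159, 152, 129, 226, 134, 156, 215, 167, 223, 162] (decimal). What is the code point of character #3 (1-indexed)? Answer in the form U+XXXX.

Offset 0: leading byte 0xF2 = 11110010 → 4-byte char #1 = F2 AD 87 9B.
Offset 4: leading byte 0xF0 = 11110000 → 4-byte char #2 = F0 9F 98 81.
Offset 8: leading byte 0xE2 = 11100010 → 3-byte char #3 = E2 86 9C.
Leading byte 0xE2 = 11100010 matches 1110xxxx → 3-byte sequence.
Byte 1: 0xE2 = 11100010, payload 0010 (4 bits).
Byte 2: 0x86 = 10000110 (10xxxxxx ✓), payload 000110.
Byte 3: 0x9C = 10011100 (10xxxxxx ✓), payload 011100.
Concatenate: 0010000110011100 = 0x219C (16 bits → U+219C).

U+219C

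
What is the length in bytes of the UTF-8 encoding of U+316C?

3

U+316C = 0x316C. UTF-8 uses 1 byte below 0x80, 2 below 0x800, 3 below 0x10000, 4 up to 0x10FFFF. 0x316C is in U+0800–U+FFFF → 3 bytes.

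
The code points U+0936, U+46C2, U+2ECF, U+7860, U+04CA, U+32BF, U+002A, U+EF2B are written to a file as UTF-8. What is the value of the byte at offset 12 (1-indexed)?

1-indexed offset 12 is 0-indexed offset 11.
U+0936 → 3-byte form E0 A4 B6 at offsets 0–2.
U+46C2 → 3-byte form E4 9B 82 at offsets 3–5.
U+2ECF → 3-byte form E2 BB 8F at offsets 6–8.
U+7860 → 3-byte form E7 A1 A0 at offsets 9–11.
Offset 11 falls in char 4's range; it's byte 3 of E7 A1 A0 = 0xA0.

0xA0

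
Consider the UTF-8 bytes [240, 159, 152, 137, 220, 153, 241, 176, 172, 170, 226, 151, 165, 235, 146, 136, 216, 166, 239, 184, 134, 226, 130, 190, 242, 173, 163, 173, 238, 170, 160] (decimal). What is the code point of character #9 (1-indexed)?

U+AD8ED

Offset 0: leading byte 0xF0 = 11110000 → 4-byte char #1 = F0 9F 98 89.
Offset 4: leading byte 0xDC = 11011100 → 2-byte char #2 = DC 99.
Offset 6: leading byte 0xF1 = 11110001 → 4-byte char #3 = F1 B0 AC AA.
Offset 10: leading byte 0xE2 = 11100010 → 3-byte char #4 = E2 97 A5.
Offset 13: leading byte 0xEB = 11101011 → 3-byte char #5 = EB 92 88.
Offset 16: leading byte 0xD8 = 11011000 → 2-byte char #6 = D8 A6.
Offset 18: leading byte 0xEF = 11101111 → 3-byte char #7 = EF B8 86.
Offset 21: leading byte 0xE2 = 11100010 → 3-byte char #8 = E2 82 BE.
Offset 24: leading byte 0xF2 = 11110010 → 4-byte char #9 = F2 AD A3 AD.
Leading byte 0xF2 = 11110010 matches 11110xxx → 4-byte sequence.
Byte 1: 0xF2 = 11110010, payload 010 (3 bits).
Byte 2: 0xAD = 10101101 (10xxxxxx ✓), payload 101101.
Byte 3: 0xA3 = 10100011 (10xxxxxx ✓), payload 100011.
Byte 4: 0xAD = 10101101 (10xxxxxx ✓), payload 101101.
Concatenate: 010101101100011101101 = 0xAD8ED (21 bits → U+AD8ED).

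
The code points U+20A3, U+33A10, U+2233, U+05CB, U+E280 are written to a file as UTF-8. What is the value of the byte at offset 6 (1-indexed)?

0xA8

1-indexed offset 6 is 0-indexed offset 5.
U+20A3 → 3-byte form E2 82 A3 at offsets 0–2.
U+33A10 → 4-byte form F0 B3 A8 90 at offsets 3–6.
Offset 5 falls in char 2's range; it's byte 3 of F0 B3 A8 90 = 0xA8.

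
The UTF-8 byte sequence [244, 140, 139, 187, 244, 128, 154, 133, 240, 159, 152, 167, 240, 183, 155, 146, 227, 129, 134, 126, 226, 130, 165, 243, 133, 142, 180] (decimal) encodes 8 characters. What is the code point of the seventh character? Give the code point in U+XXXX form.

U+20A5

Offset 0: leading byte 0xF4 = 11110100 → 4-byte char #1 = F4 8C 8B BB.
Offset 4: leading byte 0xF4 = 11110100 → 4-byte char #2 = F4 80 9A 85.
Offset 8: leading byte 0xF0 = 11110000 → 4-byte char #3 = F0 9F 98 A7.
Offset 12: leading byte 0xF0 = 11110000 → 4-byte char #4 = F0 B7 9B 92.
Offset 16: leading byte 0xE3 = 11100011 → 3-byte char #5 = E3 81 86.
Offset 19: leading byte 0x7E = 01111110 → 1-byte char #6 = 7E.
Offset 20: leading byte 0xE2 = 11100010 → 3-byte char #7 = E2 82 A5.
Leading byte 0xE2 = 11100010 matches 1110xxxx → 3-byte sequence.
Byte 1: 0xE2 = 11100010, payload 0010 (4 bits).
Byte 2: 0x82 = 10000010 (10xxxxxx ✓), payload 000010.
Byte 3: 0xA5 = 10100101 (10xxxxxx ✓), payload 100101.
Concatenate: 0010000010100101 = 0x20A5 (16 bits → U+20A5).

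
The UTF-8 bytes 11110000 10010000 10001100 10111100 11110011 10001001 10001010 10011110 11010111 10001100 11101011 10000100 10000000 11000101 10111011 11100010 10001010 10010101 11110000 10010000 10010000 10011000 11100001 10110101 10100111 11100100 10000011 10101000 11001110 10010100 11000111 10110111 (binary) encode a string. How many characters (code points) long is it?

Byte at offset 0: 0xF0 = 11110000 → 4-byte char (#1). Advance 4.
Byte at offset 4: 0xF3 = 11110011 → 4-byte char (#2). Advance 4.
Byte at offset 8: 0xD7 = 11010111 → 2-byte char (#3). Advance 2.
Byte at offset 10: 0xEB = 11101011 → 3-byte char (#4). Advance 3.
Byte at offset 13: 0xC5 = 11000101 → 2-byte char (#5). Advance 2.
Byte at offset 15: 0xE2 = 11100010 → 3-byte char (#6). Advance 3.
Byte at offset 18: 0xF0 = 11110000 → 4-byte char (#7). Advance 4.
Byte at offset 22: 0xE1 = 11100001 → 3-byte char (#8). Advance 3.
Byte at offset 25: 0xE4 = 11100100 → 3-byte char (#9). Advance 3.
Byte at offset 28: 0xCE = 11001110 → 2-byte char (#10). Advance 2.
Byte at offset 30: 0xC7 = 11000111 → 2-byte char (#11). Advance 2.
Reached end at offset 32 after 11 code points.

11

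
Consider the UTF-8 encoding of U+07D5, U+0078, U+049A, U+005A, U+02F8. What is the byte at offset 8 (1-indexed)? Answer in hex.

1-indexed offset 8 is 0-indexed offset 7.
U+07D5 → 2-byte form DF 95 at offsets 0–1.
U+0078 → 1-byte form 78 at offsets 2–2.
U+049A → 2-byte form D2 9A at offsets 3–4.
U+005A → 1-byte form 5A at offsets 5–5.
U+02F8 → 2-byte form CB B8 at offsets 6–7.
Offset 7 falls in char 5's range; it's byte 2 of CB B8 = 0xB8.

0xB8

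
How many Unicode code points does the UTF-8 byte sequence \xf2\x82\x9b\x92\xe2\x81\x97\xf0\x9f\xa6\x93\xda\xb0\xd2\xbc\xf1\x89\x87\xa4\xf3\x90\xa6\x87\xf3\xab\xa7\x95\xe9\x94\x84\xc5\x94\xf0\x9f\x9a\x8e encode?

11

Byte at offset 0: 0xF2 = 11110010 → 4-byte char (#1). Advance 4.
Byte at offset 4: 0xE2 = 11100010 → 3-byte char (#2). Advance 3.
Byte at offset 7: 0xF0 = 11110000 → 4-byte char (#3). Advance 4.
Byte at offset 11: 0xDA = 11011010 → 2-byte char (#4). Advance 2.
Byte at offset 13: 0xD2 = 11010010 → 2-byte char (#5). Advance 2.
Byte at offset 15: 0xF1 = 11110001 → 4-byte char (#6). Advance 4.
Byte at offset 19: 0xF3 = 11110011 → 4-byte char (#7). Advance 4.
Byte at offset 23: 0xF3 = 11110011 → 4-byte char (#8). Advance 4.
Byte at offset 27: 0xE9 = 11101001 → 3-byte char (#9). Advance 3.
Byte at offset 30: 0xC5 = 11000101 → 2-byte char (#10). Advance 2.
Byte at offset 32: 0xF0 = 11110000 → 4-byte char (#11). Advance 4.
Reached end at offset 36 after 11 code points.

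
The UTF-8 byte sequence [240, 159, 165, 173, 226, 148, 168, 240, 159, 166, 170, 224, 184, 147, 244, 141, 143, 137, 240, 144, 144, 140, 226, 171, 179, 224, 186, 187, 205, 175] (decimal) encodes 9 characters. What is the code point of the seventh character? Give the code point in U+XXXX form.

U+2AF3

Offset 0: leading byte 0xF0 = 11110000 → 4-byte char #1 = F0 9F A5 AD.
Offset 4: leading byte 0xE2 = 11100010 → 3-byte char #2 = E2 94 A8.
Offset 7: leading byte 0xF0 = 11110000 → 4-byte char #3 = F0 9F A6 AA.
Offset 11: leading byte 0xE0 = 11100000 → 3-byte char #4 = E0 B8 93.
Offset 14: leading byte 0xF4 = 11110100 → 4-byte char #5 = F4 8D 8F 89.
Offset 18: leading byte 0xF0 = 11110000 → 4-byte char #6 = F0 90 90 8C.
Offset 22: leading byte 0xE2 = 11100010 → 3-byte char #7 = E2 AB B3.
Leading byte 0xE2 = 11100010 matches 1110xxxx → 3-byte sequence.
Byte 1: 0xE2 = 11100010, payload 0010 (4 bits).
Byte 2: 0xAB = 10101011 (10xxxxxx ✓), payload 101011.
Byte 3: 0xB3 = 10110011 (10xxxxxx ✓), payload 110011.
Concatenate: 0010101011110011 = 0x2AF3 (16 bits → U+2AF3).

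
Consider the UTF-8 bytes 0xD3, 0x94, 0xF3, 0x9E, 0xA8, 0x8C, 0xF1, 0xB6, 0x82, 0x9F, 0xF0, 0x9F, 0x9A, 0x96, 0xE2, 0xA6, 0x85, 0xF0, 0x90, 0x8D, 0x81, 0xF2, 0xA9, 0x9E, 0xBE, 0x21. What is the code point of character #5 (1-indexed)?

U+2985

Offset 0: leading byte 0xD3 = 11010011 → 2-byte char #1 = D3 94.
Offset 2: leading byte 0xF3 = 11110011 → 4-byte char #2 = F3 9E A8 8C.
Offset 6: leading byte 0xF1 = 11110001 → 4-byte char #3 = F1 B6 82 9F.
Offset 10: leading byte 0xF0 = 11110000 → 4-byte char #4 = F0 9F 9A 96.
Offset 14: leading byte 0xE2 = 11100010 → 3-byte char #5 = E2 A6 85.
Leading byte 0xE2 = 11100010 matches 1110xxxx → 3-byte sequence.
Byte 1: 0xE2 = 11100010, payload 0010 (4 bits).
Byte 2: 0xA6 = 10100110 (10xxxxxx ✓), payload 100110.
Byte 3: 0x85 = 10000101 (10xxxxxx ✓), payload 000101.
Concatenate: 0010100110000101 = 0x2985 (16 bits → U+2985).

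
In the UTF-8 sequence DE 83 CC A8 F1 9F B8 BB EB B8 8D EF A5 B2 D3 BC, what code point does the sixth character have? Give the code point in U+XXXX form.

Offset 0: leading byte 0xDE = 11011110 → 2-byte char #1 = DE 83.
Offset 2: leading byte 0xCC = 11001100 → 2-byte char #2 = CC A8.
Offset 4: leading byte 0xF1 = 11110001 → 4-byte char #3 = F1 9F B8 BB.
Offset 8: leading byte 0xEB = 11101011 → 3-byte char #4 = EB B8 8D.
Offset 11: leading byte 0xEF = 11101111 → 3-byte char #5 = EF A5 B2.
Offset 14: leading byte 0xD3 = 11010011 → 2-byte char #6 = D3 BC.
Leading byte 0xD3 = 11010011 matches 110xxxxx → 2-byte sequence.
Byte 1: 0xD3 = 11010011, payload 10011 (5 bits).
Byte 2: 0xBC = 10111100 (10xxxxxx ✓), payload 111100.
Concatenate: 10011111100 = 0x4FC (11 bits → U+04FC).

U+04FC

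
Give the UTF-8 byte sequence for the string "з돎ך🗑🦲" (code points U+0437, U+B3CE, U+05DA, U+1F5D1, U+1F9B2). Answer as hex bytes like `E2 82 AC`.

D0 B7 EB 8F 8E D7 9A F0 9F 97 91 F0 9F A6 B2

U+0437: 2-byte form → D0 B7.
U+B3CE: 3-byte form → EB 8F 8E.
U+05DA: 2-byte form → D7 9A.
U+1F5D1: 4-byte form → F0 9F 97 91.
U+1F9B2: 4-byte form → F0 9F A6 B2.
Concatenated (15 bytes): D0 B7 EB 8F 8E D7 9A F0 9F 97 91 F0 9F A6 B2.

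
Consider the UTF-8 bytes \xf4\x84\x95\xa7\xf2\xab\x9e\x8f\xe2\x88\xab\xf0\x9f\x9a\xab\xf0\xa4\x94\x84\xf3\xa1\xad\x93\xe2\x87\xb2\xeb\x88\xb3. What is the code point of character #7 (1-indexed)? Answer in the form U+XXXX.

Offset 0: leading byte 0xF4 = 11110100 → 4-byte char #1 = F4 84 95 A7.
Offset 4: leading byte 0xF2 = 11110010 → 4-byte char #2 = F2 AB 9E 8F.
Offset 8: leading byte 0xE2 = 11100010 → 3-byte char #3 = E2 88 AB.
Offset 11: leading byte 0xF0 = 11110000 → 4-byte char #4 = F0 9F 9A AB.
Offset 15: leading byte 0xF0 = 11110000 → 4-byte char #5 = F0 A4 94 84.
Offset 19: leading byte 0xF3 = 11110011 → 4-byte char #6 = F3 A1 AD 93.
Offset 23: leading byte 0xE2 = 11100010 → 3-byte char #7 = E2 87 B2.
Leading byte 0xE2 = 11100010 matches 1110xxxx → 3-byte sequence.
Byte 1: 0xE2 = 11100010, payload 0010 (4 bits).
Byte 2: 0x87 = 10000111 (10xxxxxx ✓), payload 000111.
Byte 3: 0xB2 = 10110010 (10xxxxxx ✓), payload 110010.
Concatenate: 0010000111110010 = 0x21F2 (16 bits → U+21F2).

U+21F2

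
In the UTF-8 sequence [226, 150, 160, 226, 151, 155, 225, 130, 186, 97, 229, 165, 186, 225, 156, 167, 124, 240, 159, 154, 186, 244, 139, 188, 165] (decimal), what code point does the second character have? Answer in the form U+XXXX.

U+25DB

Offset 0: leading byte 0xE2 = 11100010 → 3-byte char #1 = E2 96 A0.
Offset 3: leading byte 0xE2 = 11100010 → 3-byte char #2 = E2 97 9B.
Leading byte 0xE2 = 11100010 matches 1110xxxx → 3-byte sequence.
Byte 1: 0xE2 = 11100010, payload 0010 (4 bits).
Byte 2: 0x97 = 10010111 (10xxxxxx ✓), payload 010111.
Byte 3: 0x9B = 10011011 (10xxxxxx ✓), payload 011011.
Concatenate: 0010010111011011 = 0x25DB (16 bits → U+25DB).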